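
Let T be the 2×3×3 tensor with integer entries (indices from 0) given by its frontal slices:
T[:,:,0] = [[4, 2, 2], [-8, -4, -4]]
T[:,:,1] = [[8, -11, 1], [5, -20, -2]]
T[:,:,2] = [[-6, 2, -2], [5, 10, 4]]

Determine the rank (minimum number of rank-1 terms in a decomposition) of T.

Lower bound: the mode-1 unfolding of T (rows indexed by i, columns by (j,k) = (0,0), (0,1), (0,2), (1,0), (1,1), (1,2), (2,0), (2,1), (2,2)) is [[4, 8, -6, 2, -11, 2, 2, 1, -2], [-8, 5, 5, -4, -20, 10, -4, -2, 4]].
There the 2×2 minor on rows i ∈ {0, 1}, columns (j,k) ∈ {(0,0), (0,1)} is det [[4, 8], [-8, 5]] = 84 ≠ 0, so this unfolding has rank ≥ 2; CP rank is at least every unfolding rank, so rank(T) ≥ 2. (Unfolding ranks only ever bound the CP rank from below — rank(T) can be strictly larger than all of them — so the matching upper bound has to come from an explicit 2-term decomposition.)
Upper bound — finding two terms. Write S_k = T[:,:,k] for the frontal slices: S₀ = [[4, 2, 2], [-8, -4, -4]], S₁ = [[8, -11, 1], [5, -20, -2]], S₂ = [[-6, 2, -2], [5, 10, 4]].
If T = a₁ ⊗ b₁ ⊗ c₁ + a₂ ⊗ b₂ ⊗ c₂ then each S_k = c₁[k]·a₁b₁ᵀ + c₂[k]·a₂b₂ᵀ. S₀ and S₁ are linearly independent, so a₁b₁ᵀ and a₂b₂ᵀ must span the same plane of matrices: they are the rank-1 matrices of the form x·S₀ + y·S₁.
The 2×2 minor of x·S₀ + y·S₁ on rows {0,1}, columns {0,1} is −210·xy − 105·y² = (-105)·(y)(2·x + y), vanishing at (x:y) = (1:0) and (1:-2).
M₁ = S₀ = [[4, 2, 2], [-8, -4, -4]] = 2·[1, -2][2, 1, 1]ᵀ and M₂ = S₀ − 2·S₁ = [[-12, 24, 0], [-18, 36, 0]] = (-6)·[2, 3][1, -2, 0]ᵀ, so take a₁ = [1, -2], b₁ = [2, 1, 1], a₂ = [2, 3], b₂ = [1, -2, 0].
Each slice is an integer combination of E₁ = a₁b₁ᵀ and E₂ = a₂b₂ᵀ: S₀ = 2·E₁, S₁ = E₁ + 3·E₂, S₂ = −2·E₁ − E₂; reading off coefficients, c₁ = [2, 1, -2] and c₂ = [0, 3, -1].
Hence T = [1, -2] ⊗ [2, 1, 1] ⊗ [2, 1, -2] + [2, 3] ⊗ [1, -2, 0] ⊗ [0, 3, -1], so rank(T) ≤ 2.
These bounds meet, so rank(T) = 2.

2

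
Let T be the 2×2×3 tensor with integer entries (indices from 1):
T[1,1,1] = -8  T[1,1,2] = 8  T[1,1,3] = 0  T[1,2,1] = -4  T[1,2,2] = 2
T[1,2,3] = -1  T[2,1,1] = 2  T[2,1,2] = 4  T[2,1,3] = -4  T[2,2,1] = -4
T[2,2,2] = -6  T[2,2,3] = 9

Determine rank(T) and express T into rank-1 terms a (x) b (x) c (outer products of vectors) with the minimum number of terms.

rank(T) = 3

Lower bound: in the mode-3 unfolding of T (rows indexed by k, columns by (i,j)) the 3×3 minor on rows k ∈ {1, 2, 3}, columns (i,j) ∈ {(1,1), (1,2), (2,1)} is det [[-8, -4, 2], [8, 2, 4], [0, -1, -4]] = -112 ≠ 0, so that unfolding has rank ≥ 3 and hence rank(T) ≥ 3 (CP rank is at least every unfolding rank, though it can be larger).
Upper bound: T is a sum of 3 rank-1 terms, T = (0, 1) (x) (1, -2) (x) (2, 4, -4) + (1, -1) (x) (0, 1) (x) (0, -2, -1) + (1, 0) (x) (2, 1) (x) (-4, 4, 0) (written with every a and b primitive with positive leading entry and the scale carried by c; CP decompositions are not unique, and this one is verified by expanding entrywise), so rank(T) ≤ 3.
These bounds meet, so rank(T) = 3.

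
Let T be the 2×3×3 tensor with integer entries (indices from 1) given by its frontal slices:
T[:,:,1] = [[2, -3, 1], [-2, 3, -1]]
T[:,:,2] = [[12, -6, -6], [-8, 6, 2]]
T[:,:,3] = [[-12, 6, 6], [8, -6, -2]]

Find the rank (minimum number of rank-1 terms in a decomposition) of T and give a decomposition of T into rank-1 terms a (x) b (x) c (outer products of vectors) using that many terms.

rank(T) = 2

Lower bound: in the mode-2 unfolding of T (rows indexed by j, columns by (i,k)) the 2×2 minor on rows j ∈ {1, 2}, columns (i,k) ∈ {(1,1), (1,2)} is det [[2, 12], [-3, -6]] = 24 ≠ 0, so that unfolding has rank ≥ 2 and hence rank(T) ≥ 2 (CP rank is at least every unfolding rank, though it can be larger).
Upper bound: with S_k = T[:,:,k], the two rank-1 terms a₁b₁ᵀ, a₂b₂ᵀ are the rank-1 members of the pencil x·S₁ + y·S₂.
The 2×2 minor of x·S₁ + y·S₂ on rows {1,2}, columns {1,2} is 12·xy + 24·y² = 12·(x + 2·y)(y), vanishing at (x:y) = (2:-1) and (1:0).
M₁ = 2·S₁ − S₂ = [[-8, 0, 8], [4, 0, -4]] = (-4)·[2, -1][1, 0, -1]ᵀ and M₂ = S₁ = [[2, -3, 1], [-2, 3, -1]] = [1, -1][2, -3, 1]ᵀ, so take a₁ = [2, -1], b₁ = [1, 0, -1], a₂ = [1, -1], b₂ = [2, -3, 1].
Each slice is an integer combination of E₁ = a₁b₁ᵀ and E₂ = a₂b₂ᵀ: S₁ = E₂, S₂ = 4·E₁ + 2·E₂, S₃ = −4·E₁ − 2·E₂; reading off coefficients, c₁ = [0, 4, -4] and c₂ = [1, 2, -2].
Hence T = [2, -1] (x) [1, 0, -1] (x) [0, 4, -4] + [1, -1] (x) [2, -3, 1] (x) [1, 2, -2], so rank(T) ≤ 2.
These bounds meet, so rank(T) = 2.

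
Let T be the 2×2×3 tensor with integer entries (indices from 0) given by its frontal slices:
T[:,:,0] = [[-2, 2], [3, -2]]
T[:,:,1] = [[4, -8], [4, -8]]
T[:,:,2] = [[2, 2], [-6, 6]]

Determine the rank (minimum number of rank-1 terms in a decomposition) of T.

Lower bound: the mode-3 unfolding of T (rows indexed by k, columns by (i,j) = (0,0), (0,1), (1,0), (1,1)) is [[-2, 2, 3, -2], [4, -8, 4, -8], [2, 2, -6, 6]].
There the 3×3 minor on rows k ∈ {0, 1, 2}, columns (i,j) ∈ {(0,0), (0,1), (1,0)} is det [[-2, 2, 3], [4, -8, 4], [2, 2, -6]] = 56 ≠ 0, so this unfolding has rank ≥ 3; CP rank is at least every unfolding rank, so rank(T) ≥ 3. (Unfolding ranks only ever bound the CP rank from below — rank(T) can be strictly larger than all of them — so the matching upper bound has to come from an explicit 3-term decomposition.)
Upper bound: T is a sum of 3 rank-1 terms, T = [1, -1] ⊗ [2, -1] ⊗ [-2, 0, 2] + [1, 1] ⊗ [1, -2] ⊗ [0, 4, -2] + [2, -1] ⊗ [1, 0] ⊗ [1, 0, 0] (one valid choice — decompositions are not unique — normalised so each a, b is primitive with positive first nonzero entry; check it by expanding all entries), so rank(T) ≤ 3.
These bounds meet, so rank(T) = 3.

3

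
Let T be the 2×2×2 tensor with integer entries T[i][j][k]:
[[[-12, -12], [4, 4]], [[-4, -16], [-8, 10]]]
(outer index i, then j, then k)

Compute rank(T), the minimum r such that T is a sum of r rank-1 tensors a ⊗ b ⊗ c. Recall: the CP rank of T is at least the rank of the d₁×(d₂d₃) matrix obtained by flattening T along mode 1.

Lower bound: the mode-3 unfolding of T (rows indexed by k, columns by (i,j) = (0,0), (0,1), (1,0), (1,1)) is [[-12, 4, -4, -8], [-12, 4, -16, 10]].
There the 2×2 minor on rows k ∈ {0, 1}, columns (i,j) ∈ {(0,0), (1,0)} is det [[-12, -4], [-12, -16]] = 144 ≠ 0, so this unfolding has rank ≥ 2; CP rank is at least every unfolding rank, so rank(T) ≥ 2. (Unfolding ranks only ever bound the CP rank from below — rank(T) can be strictly larger than all of them — so the matching upper bound has to come from an explicit 2-term decomposition.)
Upper bound — finding two terms. Write S_k = T[:,:,k] for the frontal slices: S₀ = [[-12, 4], [-4, -8]], S₁ = [[-12, 4], [-16, 10]].
If T = a₁ ⊗ b₁ ⊗ c₁ + a₂ ⊗ b₂ ⊗ c₂ then each S_k = c₁[k]·a₁b₁ᵀ + c₂[k]·a₂b₂ᵀ. S₀ and S₁ are linearly independent, so a₁b₁ᵀ and a₂b₂ᵀ must span the same plane of matrices: they are the rank-1 matrices of the form x·S₀ + y·S₁.
det(x·S₀ + y·S₁) is 112·x² + 56·xy − 56·y² = 56·(2·x − y)(x + y), vanishing at (x:y) = (1:2) and (1:-1).
M₁ = S₀ + 2·S₁ = [[-36, 12], [-36, 12]] = (-12)·(1, 1)(3, -1)ᵀ and M₂ = S₀ − S₁ = [[0, 0], [12, -18]] = 6·(0, 1)(2, -3)ᵀ, so take a₁ = (1, 1), b₁ = (3, -1), a₂ = (0, 1), b₂ = (2, -3).
Each slice is an integer combination of E₁ = a₁b₁ᵀ and E₂ = a₂b₂ᵀ: S₀ = −4·E₁ + 4·E₂, S₁ = −4·E₁ − 2·E₂; reading off coefficients, c₁ = (-4, -4) and c₂ = (4, -2).
Hence T = (1, 1) ⊗ (3, -1) ⊗ (-4, -4) + (0, 1) ⊗ (2, -3) ⊗ (4, -2), so rank(T) ≤ 2.
These bounds meet, so rank(T) = 2.

2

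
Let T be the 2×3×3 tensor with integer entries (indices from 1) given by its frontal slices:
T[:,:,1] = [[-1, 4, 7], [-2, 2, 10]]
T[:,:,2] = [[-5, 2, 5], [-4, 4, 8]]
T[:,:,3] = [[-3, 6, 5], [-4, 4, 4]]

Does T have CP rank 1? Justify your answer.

The mode-2 unfolding of T (rows indexed by j, columns by (i,k) = (1,1), (1,2), (1,3), (2,1), (2,2), (2,3)) is [[-1, -5, -3, -2, -4, -4], [4, 2, 6, 2, 4, 4], [7, 5, 5, 10, 8, 4]].
There the 3×3 minor on rows j ∈ {1, 2, 3}, columns (i,k) ∈ {(1,1), (1,2), (1,3)} is det [[-1, -5, -3], [4, 2, 6], [7, 5, 5]] = -108 ≠ 0, so this unfolding has rank ≥ 3; CP rank is at least every unfolding rank, so rank(T) ≥ 3.
In particular rank(T) ≥ 3 > 1, so T is not rank-1.

No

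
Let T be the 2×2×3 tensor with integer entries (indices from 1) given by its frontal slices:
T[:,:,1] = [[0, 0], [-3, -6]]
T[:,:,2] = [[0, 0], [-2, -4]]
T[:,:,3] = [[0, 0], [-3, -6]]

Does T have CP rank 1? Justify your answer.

Yes

If T = a ⊗ b ⊗ c then every fibre of T is a multiple of the corresponding factor, so read the factors off the fibres through the nonzero entry T[2,1,1] = -3.
The mode-1 fibre T[:,1,1] = [0, -3] gives a = (0, 1) (primitive direction); the mode-2 fibre T[2,:,1] = [-3, -6] gives b = (1, 2); then c[k] = T[2,1,k] / (a[2]·b[1]) = [-3, -2, -3] / 1 = (-3, -2, -3).
Expanding (0, 1) ⊗ (1, 2) ⊗ (-3, -2, -3) reproduces all 12 entries of T, so T = (0, 1) ⊗ (1, 2) ⊗ (-3, -2, -3) and rank(T) ≤ 1.
Equivalently every frontal slice T[:,:,k] is c[k] times the rank-1 matrix (0, 1) ⊗ (1, 2). So T has rank 1 (it is nonzero).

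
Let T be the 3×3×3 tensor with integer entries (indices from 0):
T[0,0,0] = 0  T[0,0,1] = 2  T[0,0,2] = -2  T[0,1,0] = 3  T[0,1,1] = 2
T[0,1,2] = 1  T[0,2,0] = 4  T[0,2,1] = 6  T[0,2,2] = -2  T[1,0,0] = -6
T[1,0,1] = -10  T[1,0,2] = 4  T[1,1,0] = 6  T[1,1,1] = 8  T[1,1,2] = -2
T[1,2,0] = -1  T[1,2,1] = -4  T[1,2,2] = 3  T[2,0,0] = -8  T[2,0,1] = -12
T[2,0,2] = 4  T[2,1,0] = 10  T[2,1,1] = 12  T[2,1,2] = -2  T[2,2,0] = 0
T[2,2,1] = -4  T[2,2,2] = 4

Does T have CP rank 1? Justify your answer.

The mode-2 unfolding of T (rows indexed by j, columns by (i,k) = (0,0), (0,1), (0,2), (1,0), (1,1), (1,2), (2,0), (2,1), (2,2)) is [[0, 2, -2, -6, -10, 4, -8, -12, 4], [3, 2, 1, 6, 8, -2, 10, 12, -2], [4, 6, -2, -1, -4, 3, 0, -4, 4]].
There the 3×3 minor on rows j ∈ {0, 1, 2}, columns (i,k) ∈ {(0,0), (0,1), (1,0)} is det [[0, 2, -6], [3, 2, 6], [4, 6, -1]] = -6 ≠ 0, so this unfolding has rank ≥ 3; CP rank is at least every unfolding rank, so rank(T) ≥ 3.
In particular rank(T) ≥ 3 > 1, so T is not rank-1.

No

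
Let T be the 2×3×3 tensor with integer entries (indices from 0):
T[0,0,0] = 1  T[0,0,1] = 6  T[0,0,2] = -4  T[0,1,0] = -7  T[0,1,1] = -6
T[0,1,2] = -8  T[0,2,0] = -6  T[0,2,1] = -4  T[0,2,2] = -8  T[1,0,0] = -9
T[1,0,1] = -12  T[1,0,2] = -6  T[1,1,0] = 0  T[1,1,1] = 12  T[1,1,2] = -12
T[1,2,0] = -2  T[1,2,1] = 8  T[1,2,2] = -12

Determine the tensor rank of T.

Lower bound: the mode-3 unfolding of T (rows indexed by k, columns by (i,j) = (0,0), (0,1), (0,2), (1,0), (1,1), (1,2)) is [[1, -7, -6, -9, 0, -2], [6, -6, -4, -12, 12, 8], [-4, -8, -8, -6, -12, -12]].
There the 2×2 minor on rows k ∈ {0, 1}, columns (i,j) ∈ {(0,0), (0,1)} is det [[1, -7], [6, -6]] = 36 ≠ 0, so this unfolding has rank ≥ 2; CP rank is at least every unfolding rank, so rank(T) ≥ 2. (Flattening ranks never certify an upper bound on CP rank; for that we must actually write T with 2 rank-1 terms.)
Upper bound — finding two terms. Write S_k = T[:,:,k] for the frontal slices: S₀ = [[1, -7, -6], [-9, 0, -2]], S₁ = [[6, -6, -4], [-12, 12, 8]], S₂ = [[-4, -8, -8], [-6, -12, -12]].
If T = a₁ ⊗ b₁ ⊗ c₁ + a₂ ⊗ b₂ ⊗ c₂ then each S_k = c₁[k]·a₁b₁ᵀ + c₂[k]·a₂b₂ᵀ. S₀ and S₁ are linearly independent, so a₁b₁ᵀ and a₂b₂ᵀ must span the same plane of matrices: they are the rank-1 matrices of the form x·S₀ + y·S₁.
The 2×2 minor of x·S₀ + y·S₁ on rows {0,1}, columns {0,1} is −63·x² − 126·xy = (-63)·(x + 2·y)(x), vanishing at (x:y) = (2:-1) and (0:1).
M₁ = 2·S₀ − S₁ = [[-4, -8, -8], [-6, -12, -12]] = (-2)·[2, 3][1, 2, 2]ᵀ and M₂ = S₁ = [[6, -6, -4], [-12, 12, 8]] = 2·[1, -2][3, -3, -2]ᵀ, so take a₁ = [2, 3], b₁ = [1, 2, 2], a₂ = [1, -2], b₂ = [3, -3, -2].
Each slice is an integer combination of E₁ = a₁b₁ᵀ and E₂ = a₂b₂ᵀ: S₀ = −E₁ + E₂, S₁ = 2·E₂, S₂ = −2·E₁; reading off coefficients, c₁ = [-1, 0, -2] and c₂ = [1, 2, 0].
Hence T = [2, 3] ⊗ [1, 2, 2] ⊗ [-1, 0, -2] + [1, -2] ⊗ [3, -3, -2] ⊗ [1, 2, 0], so rank(T) ≤ 2.
These bounds meet, so rank(T) = 2.

2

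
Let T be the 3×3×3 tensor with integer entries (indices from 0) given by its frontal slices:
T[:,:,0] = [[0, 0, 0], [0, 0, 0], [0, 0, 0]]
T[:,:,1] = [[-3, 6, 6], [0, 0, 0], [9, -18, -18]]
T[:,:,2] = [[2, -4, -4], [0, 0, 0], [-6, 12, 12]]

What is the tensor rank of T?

Lower bound: T ≠ 0 (e.g. T[0,0,1] = -3), so rank(T) ≥ 1.
Upper bound: if T = a (x) b (x) c then every fibre of T is a multiple of the corresponding factor, so read the factors off the fibres through the nonzero entry T[0,0,1] = -3.
The mode-1 fibre T[:,0,1] = [-3, 0, 9] gives a = [1, 0, -3] (primitive direction); the mode-2 fibre T[0,:,1] = [-3, 6, 6] gives b = [1, -2, -2]; then c[k] = T[0,0,k] / (a[0]·b[0]) = [0, -3, 2] / 1 = [0, -3, 2].
Expanding [1, 0, -3] (x) [1, -2, -2] (x) [0, -3, 2] reproduces all 27 entries of T, so T = [1, 0, -3] (x) [1, -2, -2] (x) [0, -3, 2] and rank(T) ≤ 1.
These bounds meet, so rank(T) = 1.

1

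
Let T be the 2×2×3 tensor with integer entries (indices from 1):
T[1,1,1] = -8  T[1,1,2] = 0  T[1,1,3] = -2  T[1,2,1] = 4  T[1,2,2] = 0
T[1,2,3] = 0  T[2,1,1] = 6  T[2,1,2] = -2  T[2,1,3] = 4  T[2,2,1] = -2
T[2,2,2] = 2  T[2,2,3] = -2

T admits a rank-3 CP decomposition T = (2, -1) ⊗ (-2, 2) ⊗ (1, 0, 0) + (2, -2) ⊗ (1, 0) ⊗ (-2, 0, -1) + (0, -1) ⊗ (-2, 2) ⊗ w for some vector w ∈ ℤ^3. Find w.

w = (0, -1, 1)

Subtract the known terms from T to get the rank-1 residual R = (0, -1) ⊗ (-2, 2) ⊗ w, so R[i,j,k] = a[i]·b[j]·w[k]. Pick indices with nonzero a[2]·b[1] = (-1)·(-2) = 2. Only the fibre through (2,1,·) is needed: R[2,1,:] = T[2,1,:] − Σₗ aₗ[2]bₗ[1]cₗ = [6, -2, 4] − (-1)·(-2)·(1, 0, 0) − (-2)·(1)·(-2, 0, -1) = [0, -2, 2]. Then w[k] = R[2,1,k] / 2 for each k, giving w = [0, -2, 2] / 2 = (0, -1, 1).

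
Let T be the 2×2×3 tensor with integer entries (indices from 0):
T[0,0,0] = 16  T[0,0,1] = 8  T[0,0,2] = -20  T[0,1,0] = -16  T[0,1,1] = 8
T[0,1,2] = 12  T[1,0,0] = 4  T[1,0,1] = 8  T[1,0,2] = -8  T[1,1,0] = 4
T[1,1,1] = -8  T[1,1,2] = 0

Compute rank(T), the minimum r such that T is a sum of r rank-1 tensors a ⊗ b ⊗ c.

Lower bound: the mode-1 unfolding of T (rows indexed by i, columns by (j,k) = (0,0), (0,1), (0,2), (1,0), (1,1), (1,2)) is [[16, 8, -20, -16, 8, 12], [4, 8, -8, 4, -8, 0]].
There the 2×2 minor on rows i ∈ {0, 1}, columns (j,k) ∈ {(0,0), (0,1)} is det [[16, 8], [4, 8]] = 96 ≠ 0, so this unfolding has rank ≥ 2; CP rank is at least every unfolding rank, so rank(T) ≥ 2. (Unfolding ranks only ever bound the CP rank from below — rank(T) can be strictly larger than all of them — so the matching upper bound has to come from an explicit 2-term decomposition.)
Upper bound — finding two terms. Write S_k = T[:,:,k] for the frontal slices: S₀ = [[16, -16], [4, 4]], S₁ = [[8, 8], [8, -8]], S₂ = [[-20, 12], [-8, 0]].
If T = a₁ ⊗ b₁ ⊗ c₁ + a₂ ⊗ b₂ ⊗ c₂ then each S_k = c₁[k]·a₁b₁ᵀ + c₂[k]·a₂b₂ᵀ. S₀ and S₁ are linearly independent, so a₁b₁ᵀ and a₂b₂ᵀ must span the same plane of matrices: they are the rank-1 matrices of the form x·S₀ + y·S₁.
det(x·S₀ + y·S₁) is 128·x² − 128·y² = 128·(x − y)(x + y), vanishing at (x:y) = (1:1) and (1:-1).
M₁ = S₀ + S₁ = [[24, -8], [12, -4]] = 4·(2, 1)(3, -1)ᵀ and M₂ = S₀ − S₁ = [[8, -24], [-4, 12]] = 4·(2, -1)(1, -3)ᵀ, so take a₁ = (2, 1), b₁ = (3, -1), a₂ = (2, -1), b₂ = (1, -3).
Each slice is an integer combination of E₁ = a₁b₁ᵀ and E₂ = a₂b₂ᵀ: S₀ = 2·E₁ + 2·E₂, S₁ = 2·E₁ − 2·E₂, S₂ = −3·E₁ − E₂; reading off coefficients, c₁ = (2, 2, -3) and c₂ = (2, -2, -1).
Hence T = (2, 1) ⊗ (3, -1) ⊗ (2, 2, -3) + (2, -1) ⊗ (1, -3) ⊗ (2, -2, -1), so rank(T) ≤ 2.
These bounds meet, so rank(T) = 2.
Check entry T[0,1,0] = -16: (2)·(-1)·(2) + (2)·(-3)·(2) = -16.

2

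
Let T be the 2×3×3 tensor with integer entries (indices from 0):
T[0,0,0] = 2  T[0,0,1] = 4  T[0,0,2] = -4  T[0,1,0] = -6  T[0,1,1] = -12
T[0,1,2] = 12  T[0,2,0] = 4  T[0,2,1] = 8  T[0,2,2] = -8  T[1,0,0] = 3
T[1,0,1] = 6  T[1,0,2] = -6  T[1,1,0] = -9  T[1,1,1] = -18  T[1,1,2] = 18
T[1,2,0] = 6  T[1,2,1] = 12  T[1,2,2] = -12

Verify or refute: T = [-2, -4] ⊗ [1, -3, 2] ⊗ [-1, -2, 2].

Reconstruct entry (1,0,0) from the claimed factors: Σₗ aₗ[1]bₗ[0]cₗ[0] = (-4)·(1)·(-1) = 4, but T[1,0,0] = 3. The claim is false.

No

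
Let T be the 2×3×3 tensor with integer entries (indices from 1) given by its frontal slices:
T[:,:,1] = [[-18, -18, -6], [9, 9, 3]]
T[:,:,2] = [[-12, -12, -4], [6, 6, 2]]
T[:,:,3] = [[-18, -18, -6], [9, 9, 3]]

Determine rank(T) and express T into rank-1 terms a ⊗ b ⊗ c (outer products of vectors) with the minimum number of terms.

Lower bound: T ≠ 0 (e.g. T[1,1,1] = -18), so rank(T) ≥ 1.
Upper bound: the mode-1 fibre T[:,1,1] = [-18, 9] gives a = [2, -1] (primitive direction); the mode-2 fibre T[1,:,1] = [-18, -18, -6] gives b = [3, 3, 1]; then c[k] = T[1,1,k] / (a[1]·b[1]) = [-18, -12, -18] / 6 = [-3, -2, -3].
Expanding [2, -1] ⊗ [3, 3, 1] ⊗ [-3, -2, -3] reproduces all 18 entries of T, so T = [2, -1] ⊗ [3, 3, 1] ⊗ [-3, -2, -3] and rank(T) ≤ 1.
These bounds meet, so rank(T) = 1.

rank(T) = 1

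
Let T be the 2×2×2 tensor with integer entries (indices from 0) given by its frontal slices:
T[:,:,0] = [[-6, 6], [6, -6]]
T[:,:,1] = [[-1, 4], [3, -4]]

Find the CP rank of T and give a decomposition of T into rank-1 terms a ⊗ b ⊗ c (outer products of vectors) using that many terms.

rank(T) = 2

Lower bound: in the mode-2 unfolding of T (rows indexed by j, columns by (i,k)) the 2×2 minor on rows j ∈ {0, 1}, columns (i,k) ∈ {(0,0), (0,1)} is det [[-6, -1], [6, 4]] = -18 ≠ 0, so that unfolding has rank ≥ 2 and hence rank(T) ≥ 2 (CP rank is at least every unfolding rank, though it can be larger).
Upper bound: with S_k = T[:,:,k], the two rank-1 terms a₁b₁ᵀ, a₂b₂ᵀ are the rank-1 members of the pencil x·S₀ + y·S₁.
det(x·S₀ + y·S₁) is −12·xy − 8·y² = (-4)·(3·x + 2·y)(y), vanishing at (x:y) = (2:-3) and (1:0).
M₁ = 2·S₀ − 3·S₁ = [[-9, 0], [3, 0]] = (-3)·[3, -1][1, 0]ᵀ and M₂ = S₀ = [[-6, 6], [6, -6]] = (-6)·[1, -1][1, -1]ᵀ, so take a₁ = [3, -1], b₁ = [1, 0], a₂ = [1, -1], b₂ = [1, -1].
Each slice is an integer combination of E₁ = a₁b₁ᵀ and E₂ = a₂b₂ᵀ: S₀ = −6·E₂, S₁ = E₁ − 4·E₂; reading off coefficients, c₁ = [0, 1] and c₂ = [-6, -4].
Hence T = [3, -1] ⊗ [1, 0] ⊗ [0, 1] + [1, -1] ⊗ [1, -1] ⊗ [-6, -4], so rank(T) ≤ 2.
These bounds meet, so rank(T) = 2.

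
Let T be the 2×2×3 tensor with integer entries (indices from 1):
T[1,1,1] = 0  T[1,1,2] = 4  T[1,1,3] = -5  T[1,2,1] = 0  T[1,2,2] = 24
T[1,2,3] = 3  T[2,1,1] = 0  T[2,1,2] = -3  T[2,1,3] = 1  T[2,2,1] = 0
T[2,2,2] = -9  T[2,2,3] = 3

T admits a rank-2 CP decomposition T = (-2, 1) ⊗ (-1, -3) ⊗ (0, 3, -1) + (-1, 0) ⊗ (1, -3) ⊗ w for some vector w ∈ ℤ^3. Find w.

Subtract the known terms from T to get the rank-1 residual R = (-1, 0) ⊗ (1, -3) ⊗ w, so R[i,j,k] = a[i]·b[j]·w[k]. Pick indices with nonzero a[1]·b[1] = (-1)·(1) = -1. Only the fibre through (1,1,·) is needed: R[1,1,:] = T[1,1,:] − Σₗ aₗ[1]bₗ[1]cₗ = [0, 4, -5] − (-2)·(-1)·(0, 3, -1) = [0, -2, -3]. Then w[k] = R[1,1,k] / -1 for each k, giving w = [0, -2, -3] / -1 = (0, 2, 3).

w = (0, 2, 3)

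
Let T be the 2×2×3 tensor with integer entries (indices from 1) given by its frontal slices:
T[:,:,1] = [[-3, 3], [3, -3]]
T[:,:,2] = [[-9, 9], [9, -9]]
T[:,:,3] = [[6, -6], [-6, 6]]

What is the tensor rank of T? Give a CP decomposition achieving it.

Lower bound: T ≠ 0 (e.g. T[1,1,1] = -3), so rank(T) ≥ 1.
Upper bound: the mode-1 fibre T[:,1,1] = [-3, 3] gives a = [1, -1] (primitive direction); the mode-2 fibre T[1,:,1] = [-3, 3] gives b = [1, -1]; then c[k] = T[1,1,k] / (a[1]·b[1]) = [-3, -9, 6] / 1 = [-3, -9, 6].
Expanding [1, -1] ⊗ [1, -1] ⊗ [-3, -9, 6] reproduces all 12 entries of T, so T = [1, -1] ⊗ [1, -1] ⊗ [-3, -9, 6] and rank(T) ≤ 1.
These bounds meet, so rank(T) = 1.

rank(T) = 1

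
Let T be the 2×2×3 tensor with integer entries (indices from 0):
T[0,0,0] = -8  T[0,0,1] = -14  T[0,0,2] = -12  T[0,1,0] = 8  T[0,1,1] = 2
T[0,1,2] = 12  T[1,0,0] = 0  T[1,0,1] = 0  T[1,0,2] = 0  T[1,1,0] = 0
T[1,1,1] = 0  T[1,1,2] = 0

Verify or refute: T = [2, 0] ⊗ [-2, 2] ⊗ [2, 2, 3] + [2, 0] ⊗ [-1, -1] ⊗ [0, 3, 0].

Reconstruct entrywise from the claimed factors. For example, T[0,1,1] = 2 and Σₗ aₗ[0]bₗ[1]cₗ[1] = (2)·(2)·(2) + (2)·(-1)·(3) = 2; checking all 12 entries, every one matches. The claim holds.

Yes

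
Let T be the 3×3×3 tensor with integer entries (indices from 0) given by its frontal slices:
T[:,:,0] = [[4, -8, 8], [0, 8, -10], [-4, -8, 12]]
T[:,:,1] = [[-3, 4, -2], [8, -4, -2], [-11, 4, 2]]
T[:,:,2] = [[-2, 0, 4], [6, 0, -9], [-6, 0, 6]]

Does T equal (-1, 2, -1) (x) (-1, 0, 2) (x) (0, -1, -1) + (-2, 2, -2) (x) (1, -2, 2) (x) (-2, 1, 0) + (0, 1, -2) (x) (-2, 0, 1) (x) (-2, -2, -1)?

No

Reconstruct entry (0,0,2) from the claimed factors: Σₗ aₗ[0]bₗ[0]cₗ[2] = (-1)·(-1)·(-1) + (-2)·(1)·(0) + (0)·(-2)·(-1) = -1, but T[0,0,2] = -2. The claim is false.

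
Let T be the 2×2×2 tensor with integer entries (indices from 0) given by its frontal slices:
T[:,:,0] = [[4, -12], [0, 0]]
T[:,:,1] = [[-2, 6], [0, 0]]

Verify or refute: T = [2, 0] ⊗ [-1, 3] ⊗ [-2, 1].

Reconstruct entrywise from the claimed factors. For example, T[1,0,1] = 0 and Σₗ aₗ[1]bₗ[0]cₗ[1] = (0)·(-1)·(1) = 0; checking all 8 entries, every one matches. The claim holds.

Yes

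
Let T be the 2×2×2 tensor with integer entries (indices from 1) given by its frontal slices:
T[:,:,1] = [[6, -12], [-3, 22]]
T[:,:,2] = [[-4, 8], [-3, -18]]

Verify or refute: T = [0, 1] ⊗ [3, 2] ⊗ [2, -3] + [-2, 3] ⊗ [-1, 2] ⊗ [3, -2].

Reconstruct entrywise from the claimed factors. For example, T[1,2,1] = -12 and Σₗ aₗ[1]bₗ[2]cₗ[1] = (0)·(2)·(2) + (-2)·(2)·(3) = -12; checking all 8 entries, every one matches. The claim holds.

Yes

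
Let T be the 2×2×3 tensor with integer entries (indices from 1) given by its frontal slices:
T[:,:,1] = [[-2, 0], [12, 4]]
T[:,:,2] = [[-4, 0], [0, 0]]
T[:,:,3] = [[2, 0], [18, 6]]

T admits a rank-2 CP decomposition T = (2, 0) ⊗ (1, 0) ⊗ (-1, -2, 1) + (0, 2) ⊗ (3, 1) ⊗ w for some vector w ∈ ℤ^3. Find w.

w = (2, 0, 3)

Subtract the known terms from T to get the rank-1 residual R = (0, 2) ⊗ (3, 1) ⊗ w, so R[i,j,k] = a[i]·b[j]·w[k]. Pick indices with nonzero a[2]·b[1] = (2)·(3) = 6. Only the fibre through (2,1,·) is needed: R[2,1,:] = T[2,1,:] − Σₗ aₗ[2]bₗ[1]cₗ = [12, 0, 18] − (0)·(1)·(-1, -2, 1) = [12, 0, 18]. Then w[k] = R[2,1,k] / 6 for each k, giving w = [12, 0, 18] / 6 = (2, 0, 3).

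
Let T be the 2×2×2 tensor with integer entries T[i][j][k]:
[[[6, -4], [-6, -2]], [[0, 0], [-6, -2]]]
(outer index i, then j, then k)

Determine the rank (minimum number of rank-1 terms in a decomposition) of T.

2

Lower bound: the mode-2 unfolding of T (rows indexed by j, columns by (i,k) = (0,0), (0,1), (1,0), (1,1)) is [[6, -4, 0, 0], [-6, -2, -6, -2]].
There the 2×2 minor on rows j ∈ {0, 1}, columns (i,k) ∈ {(0,0), (0,1)} is det [[6, -4], [-6, -2]] = -36 ≠ 0, so this unfolding has rank ≥ 2; CP rank is at least every unfolding rank, so rank(T) ≥ 2. (This is only a lower bound: in general the CP rank may exceed every unfolding rank, so we still need to exhibit 2 rank-1 terms summing to T.)
Upper bound — finding two terms. Write S_k = T[:,:,k] for the frontal slices: S₀ = [[6, -6], [0, -6]], S₁ = [[-4, -2], [0, -2]].
If T = a₁ ⊗ b₁ ⊗ c₁ + a₂ ⊗ b₂ ⊗ c₂ then each S_k = c₁[k]·a₁b₁ᵀ + c₂[k]·a₂b₂ᵀ. S₀ and S₁ are linearly independent, so a₁b₁ᵀ and a₂b₂ᵀ must span the same plane of matrices: they are the rank-1 matrices of the form x·S₀ + y·S₁.
det(x·S₀ + y·S₁) is −36·x² + 12·xy + 8·y² = (-4)·(3·x − 2·y)(3·x + y), vanishing at (x:y) = (2:3) and (1:-3).
M₁ = 2·S₀ + 3·S₁ = [[0, -18], [0, -18]] = (-18)·[1, 1][0, 1]ᵀ and M₂ = S₀ − 3·S₁ = [[18, 0], [0, 0]] = 18·[1, 0][1, 0]ᵀ, so take a₁ = [1, 1], b₁ = [0, 1], a₂ = [1, 0], b₂ = [1, 0].
Each slice is an integer combination of E₁ = a₁b₁ᵀ and E₂ = a₂b₂ᵀ: S₀ = −6·E₁ + 6·E₂, S₁ = −2·E₁ − 4·E₂; reading off coefficients, c₁ = [-6, -2] and c₂ = [6, -4].
Hence T = [1, 1] ⊗ [0, 1] ⊗ [-6, -2] + [1, 0] ⊗ [1, 0] ⊗ [6, -4], so rank(T) ≤ 2.
These bounds meet, so rank(T) = 2.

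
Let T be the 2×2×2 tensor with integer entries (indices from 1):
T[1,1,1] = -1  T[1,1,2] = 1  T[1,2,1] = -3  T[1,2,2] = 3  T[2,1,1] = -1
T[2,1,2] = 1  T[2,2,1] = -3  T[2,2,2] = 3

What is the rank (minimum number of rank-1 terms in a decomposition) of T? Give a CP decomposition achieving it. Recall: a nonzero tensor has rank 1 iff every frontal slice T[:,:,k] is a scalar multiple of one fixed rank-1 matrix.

Lower bound: T ≠ 0 (e.g. T[1,1,1] = -1), so rank(T) ≥ 1.
Upper bound: if T = a ∘ b ∘ c then every fibre of T is a multiple of the corresponding factor, so read the factors off the fibres through the nonzero entry T[1,1,1] = -1.
The mode-1 fibre T[:,1,1] = [-1, -1] gives a = (1, 1) (primitive direction); the mode-2 fibre T[1,:,1] = [-1, -3] gives b = (1, 3); then c[k] = T[1,1,k] / (a[1]·b[1]) = [-1, 1] / 1 = (-1, 1).
Expanding (1, 1) ∘ (1, 3) ∘ (-1, 1) reproduces all 8 entries of T, so T = (1, 1) ∘ (1, 3) ∘ (-1, 1) and rank(T) ≤ 1.
These bounds meet, so rank(T) = 1.

rank(T) = 1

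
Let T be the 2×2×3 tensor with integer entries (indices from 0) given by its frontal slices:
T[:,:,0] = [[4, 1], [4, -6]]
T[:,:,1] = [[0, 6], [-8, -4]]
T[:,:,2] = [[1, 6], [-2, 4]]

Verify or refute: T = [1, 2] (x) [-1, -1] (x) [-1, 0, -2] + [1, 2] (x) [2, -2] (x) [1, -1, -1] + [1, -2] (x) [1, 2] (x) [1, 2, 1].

Yes

Reconstruct entrywise from the claimed factors. For example, T[0,1,0] = 1 and Σₗ aₗ[0]bₗ[1]cₗ[0] = (1)·(-1)·(-1) + (1)·(-2)·(1) + (1)·(2)·(1) = 1; checking all 12 entries, every one matches. The claim holds.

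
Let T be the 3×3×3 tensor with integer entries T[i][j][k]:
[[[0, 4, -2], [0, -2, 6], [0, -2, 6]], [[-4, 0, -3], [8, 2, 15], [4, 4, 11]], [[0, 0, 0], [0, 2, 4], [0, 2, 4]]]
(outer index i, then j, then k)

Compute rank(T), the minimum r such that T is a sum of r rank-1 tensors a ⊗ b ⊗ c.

3

Lower bound: the mode-3 unfolding of T (rows indexed by k, columns by (i,j) = (0,0), (0,1), (0,2), (1,0), (1,1), (1,2), (2,0), (2,1), (2,2)) is [[0, 0, 0, -4, 8, 4, 0, 0, 0], [4, -2, -2, 0, 2, 4, 0, 2, 2], [-2, 6, 6, -3, 15, 11, 0, 4, 4]].
There the 3×3 minor on rows k ∈ {0, 1, 2}, columns (i,j) ∈ {(0,0), (0,1), (1,0)} is det [[0, 0, -4], [4, -2, 0], [-2, 6, -3]] = -80 ≠ 0, so this unfolding has rank ≥ 3; CP rank is at least every unfolding rank, so rank(T) ≥ 3. (This is only a lower bound: in general the CP rank may exceed every unfolding rank, so we still need to exhibit 3 rank-1 terms summing to T.)
Upper bound: T is a sum of 3 rank-1 terms, T = [0, 1, 0] ⊗ [1, -2, -1] ⊗ [-4, 2, -4] + [1, 2, 1] ⊗ [0, 1, 1] ⊗ [0, 2, 4] + [2, -1, 0] ⊗ [1, -1, -1] ⊗ [0, 2, -1] (written with every a and b primitive with positive leading entry and the scale carried by c; CP decompositions are not unique, and this one is verified by expanding entrywise), so rank(T) ≤ 3.
These bounds meet, so rank(T) = 3.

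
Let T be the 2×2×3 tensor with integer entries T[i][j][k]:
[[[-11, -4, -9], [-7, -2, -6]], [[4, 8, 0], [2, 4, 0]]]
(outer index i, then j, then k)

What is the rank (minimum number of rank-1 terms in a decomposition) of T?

Lower bound: the mode-3 unfolding of T (rows indexed by k, columns by (i,j) = (0,0), (0,1), (1,0), (1,1)) is [[-11, -7, 4, 2], [-4, -2, 8, 4], [-9, -6, 0, 0]].
There the 2×2 minor on rows k ∈ {0, 1}, columns (i,j) ∈ {(0,0), (0,1)} is det [[-11, -7], [-4, -2]] = -6 ≠ 0, so this unfolding has rank ≥ 2; CP rank is at least every unfolding rank, so rank(T) ≥ 2. (This is only a lower bound: in general the CP rank may exceed every unfolding rank, so we still need to exhibit 2 rank-1 terms summing to T.)
Upper bound — finding two terms. Write S_k = T[:,:,k] for the frontal slices: S₀ = [[-11, -7], [4, 2]], S₁ = [[-4, -2], [8, 4]], S₂ = [[-9, -6], [0, 0]].
If T = a₁ ⊗ b₁ ⊗ c₁ + a₂ ⊗ b₂ ⊗ c₂ then each S_k = c₁[k]·a₁b₁ᵀ + c₂[k]·a₂b₂ᵀ. S₀ and S₁ are linearly independent, so a₁b₁ᵀ and a₂b₂ᵀ must span the same plane of matrices: they are the rank-1 matrices of the form x·S₀ + y·S₁.
det(x·S₀ + y·S₁) is 6·x² + 12·xy = 6·(x + 2·y)(x), vanishing at (x:y) = (2:-1) and (0:1).
M₁ = 2·S₀ − S₁ = [[-18, -12], [0, 0]] = (-6)·[1, 0][3, 2]ᵀ and M₂ = S₁ = [[-4, -2], [8, 4]] = (-2)·[1, -2][2, 1]ᵀ, so take a₁ = [1, 0], b₁ = [3, 2], a₂ = [1, -2], b₂ = [2, 1].
Each slice is an integer combination of E₁ = a₁b₁ᵀ and E₂ = a₂b₂ᵀ: S₀ = −3·E₁ − E₂, S₁ = −2·E₂, S₂ = −3·E₁; reading off coefficients, c₁ = [-3, 0, -3] and c₂ = [-1, -2, 0].
Hence T = [1, 0] ⊗ [3, 2] ⊗ [-3, 0, -3] + [1, -2] ⊗ [2, 1] ⊗ [-1, -2, 0], so rank(T) ≤ 2.
These bounds meet, so rank(T) = 2.
Check entry T[0,1,1] = -2: (1)·(2)·(0) + (1)·(1)·(-2) = -2.

2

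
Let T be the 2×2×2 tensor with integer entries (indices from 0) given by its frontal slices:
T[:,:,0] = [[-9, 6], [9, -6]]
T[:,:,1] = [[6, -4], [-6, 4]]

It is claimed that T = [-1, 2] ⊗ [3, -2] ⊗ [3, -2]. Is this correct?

Reconstruct entry (1,0,0) from the claimed factors: Σₗ aₗ[1]bₗ[0]cₗ[0] = (2)·(3)·(3) = 18, but T[1,0,0] = 9. The claim is false.

No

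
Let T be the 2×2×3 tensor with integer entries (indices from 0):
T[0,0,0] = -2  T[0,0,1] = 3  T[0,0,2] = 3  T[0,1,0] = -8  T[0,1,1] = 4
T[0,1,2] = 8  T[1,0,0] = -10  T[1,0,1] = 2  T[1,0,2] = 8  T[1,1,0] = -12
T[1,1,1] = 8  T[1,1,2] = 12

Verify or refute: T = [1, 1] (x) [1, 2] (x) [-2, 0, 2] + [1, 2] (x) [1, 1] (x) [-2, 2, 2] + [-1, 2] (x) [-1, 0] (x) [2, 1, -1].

No

Reconstruct entry (0,1,0) from the claimed factors: Σₗ aₗ[0]bₗ[1]cₗ[0] = (1)·(2)·(-2) + (1)·(1)·(-2) + (-1)·(0)·(2) = -6, but T[0,1,0] = -8. The claim is false.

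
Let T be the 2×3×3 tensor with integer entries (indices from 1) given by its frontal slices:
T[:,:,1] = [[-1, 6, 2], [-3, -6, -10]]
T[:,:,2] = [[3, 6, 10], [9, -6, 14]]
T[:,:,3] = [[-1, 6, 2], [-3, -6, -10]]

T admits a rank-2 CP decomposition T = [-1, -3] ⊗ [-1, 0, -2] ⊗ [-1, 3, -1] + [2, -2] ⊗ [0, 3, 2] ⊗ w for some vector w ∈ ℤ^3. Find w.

Subtract the known terms from T to get the rank-1 residual R = [2, -2] ⊗ [0, 3, 2] ⊗ w, so R[i,j,k] = a[i]·b[j]·w[k]. Pick indices with nonzero a[1]·b[2] = (2)·(3) = 6. Only the fibre through (1,2,·) is needed: R[1,2,:] = T[1,2,:] − Σₗ aₗ[1]bₗ[2]cₗ = [6, 6, 6] − (-1)·(0)·[-1, 3, -1] = [6, 6, 6]. Then w[k] = R[1,2,k] / 6 for each k, giving w = [6, 6, 6] / 6 = [1, 1, 1].

w = [1, 1, 1]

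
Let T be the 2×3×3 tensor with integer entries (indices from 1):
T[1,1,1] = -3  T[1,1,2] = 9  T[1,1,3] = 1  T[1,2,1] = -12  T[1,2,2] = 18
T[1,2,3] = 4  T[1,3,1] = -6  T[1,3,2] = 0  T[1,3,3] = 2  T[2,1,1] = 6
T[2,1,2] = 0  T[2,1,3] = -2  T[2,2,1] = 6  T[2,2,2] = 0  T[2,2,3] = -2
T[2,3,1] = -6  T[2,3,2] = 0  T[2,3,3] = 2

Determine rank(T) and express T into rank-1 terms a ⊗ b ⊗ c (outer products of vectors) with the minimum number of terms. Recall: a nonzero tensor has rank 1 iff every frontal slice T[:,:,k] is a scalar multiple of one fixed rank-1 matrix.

rank(T) = 2

Lower bound: in the mode-1 unfolding of T (rows indexed by i, columns by (j,k)) the 2×2 minor on rows i ∈ {1, 2}, columns (j,k) ∈ {(1,1), (1,2)} is det [[-3, 9], [6, 0]] = -54 ≠ 0, so that unfolding has rank ≥ 2 and hence rank(T) ≥ 2 (CP rank is at least every unfolding rank, though it can be larger).
Upper bound: with S_k = T[:,:,k], the two rank-1 terms a₁b₁ᵀ, a₂b₂ᵀ are the rank-1 members of the pencil x·S₁ + y·S₂.
The 2×2 minor of x·S₁ + y·S₂ on rows {1,2}, columns {1,2} is 54·x² − 54·xy = 54·(x − y)(x), vanishing at (x:y) = (1:1) and (0:1).
M₁ = S₁ + S₂ = [[6, 6, -6], [6, 6, -6]] = 6·(1, 1)(1, 1, -1)ᵀ and M₂ = S₂ = [[9, 18, 0], [0, 0, 0]] = 9·(1, 0)(1, 2, 0)ᵀ, so take a₁ = (1, 1), b₁ = (1, 1, -1), a₂ = (1, 0), b₂ = (1, 2, 0).
Each slice is an integer combination of E₁ = a₁b₁ᵀ and E₂ = a₂b₂ᵀ: S₁ = 6·E₁ − 9·E₂, S₂ = 9·E₂, S₃ = −2·E₁ + 3·E₂; reading off coefficients, c₁ = (6, 0, -2) and c₂ = (-9, 9, 3).
Hence T = (1, 1) ⊗ (1, 1, -1) ⊗ (6, 0, -2) + (1, 0) ⊗ (1, 2, 0) ⊗ (-9, 9, 3), so rank(T) ≤ 2.
These bounds meet, so rank(T) = 2.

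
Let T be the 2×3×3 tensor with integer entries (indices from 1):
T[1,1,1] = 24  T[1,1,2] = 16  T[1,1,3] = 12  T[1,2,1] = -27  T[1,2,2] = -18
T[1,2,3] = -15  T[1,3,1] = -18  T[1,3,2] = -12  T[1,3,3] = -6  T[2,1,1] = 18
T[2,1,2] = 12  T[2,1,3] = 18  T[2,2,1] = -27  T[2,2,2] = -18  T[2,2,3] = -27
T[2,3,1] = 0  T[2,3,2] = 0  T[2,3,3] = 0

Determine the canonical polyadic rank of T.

2

Lower bound: the mode-1 unfolding of T (rows indexed by i, columns by (j,k) = (1,1), (1,2), (1,3), (2,1), (2,2), (2,3), (3,1), (3,2), (3,3)) is [[24, 16, 12, -27, -18, -15, -18, -12, -6], [18, 12, 18, -27, -18, -27, 0, 0, 0]].
There the 2×2 minor on rows i ∈ {1, 2}, columns (j,k) ∈ {(1,1), (1,3)} is det [[24, 12], [18, 18]] = 216 ≠ 0, so this unfolding has rank ≥ 2; CP rank is at least every unfolding rank, so rank(T) ≥ 2. (Flattening ranks never certify an upper bound on CP rank; for that we must actually write T with 2 rank-1 terms.)
Upper bound — finding two terms. Write S_k = T[:,:,k] for the frontal slices: S₁ = [[24, -27, -18], [18, -27, 0]], S₂ = [[16, -18, -12], [12, -18, 0]], S₃ = [[12, -15, -6], [18, -27, 0]].
If T = a₁ ⊗ b₁ ⊗ c₁ + a₂ ⊗ b₂ ⊗ c₂ then each S_k = c₁[k]·a₁b₁ᵀ + c₂[k]·a₂b₂ᵀ. S₁ and S₃ are linearly independent, so a₁b₁ᵀ and a₂b₂ᵀ must span the same plane of matrices: they are the rank-1 matrices of the form x·S₁ + y·S₃.
The 2×2 minor of x·S₁ + y·S₃ on rows {1,2}, columns {1,2} is −162·x² − 216·xy − 54·y² = (-54)·(x + y)(3·x + y), vanishing at (x:y) = (1:-1) and (1:-3).
M₁ = S₁ − S₃ = [[12, -12, -12], [0, 0, 0]] = 12·[1, 0][1, -1, -1]ᵀ and M₂ = S₁ − 3·S₃ = [[-12, 18, 0], [-36, 54, 0]] = (-6)·[1, 3][2, -3, 0]ᵀ, so take a₁ = [1, 0], b₁ = [1, -1, -1], a₂ = [1, 3], b₂ = [2, -3, 0].
Each slice is an integer combination of E₁ = a₁b₁ᵀ and E₂ = a₂b₂ᵀ: S₁ = 18·E₁ + 3·E₂, S₂ = 12·E₁ + 2·E₂, S₃ = 6·E₁ + 3·E₂; reading off coefficients, c₁ = [18, 12, 6] and c₂ = [3, 2, 3].
Hence T = [1, 0] ⊗ [1, -1, -1] ⊗ [18, 12, 6] + [1, 3] ⊗ [2, -3, 0] ⊗ [3, 2, 3], so rank(T) ≤ 2.
These bounds meet, so rank(T) = 2.
Check entry T[2,3,3] = 0: (0)·(-1)·(6) + (3)·(0)·(3) = 0.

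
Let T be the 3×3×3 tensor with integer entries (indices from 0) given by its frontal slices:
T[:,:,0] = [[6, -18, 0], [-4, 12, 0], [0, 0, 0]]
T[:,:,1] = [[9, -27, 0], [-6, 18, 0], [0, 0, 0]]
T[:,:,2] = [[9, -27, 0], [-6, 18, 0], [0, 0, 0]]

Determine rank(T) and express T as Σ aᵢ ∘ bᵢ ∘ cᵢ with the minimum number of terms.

Lower bound: T ≠ 0 (e.g. T[0,0,0] = 6), so rank(T) ≥ 1.
Upper bound: if T = a ∘ b ∘ c then every fibre of T is a multiple of the corresponding factor, so read the factors off the fibres through the nonzero entry T[0,0,0] = 6.
The mode-1 fibre T[:,0,0] = [6, -4, 0] gives a = [3, -2, 0] (primitive direction); the mode-2 fibre T[0,:,0] = [6, -18, 0] gives b = [1, -3, 0]; then c[k] = T[0,0,k] / (a[0]·b[0]) = [6, 9, 9] / 3 = [2, 3, 3].
Expanding [3, -2, 0] ∘ [1, -3, 0] ∘ [2, 3, 3] reproduces all 27 entries of T, so T = [3, -2, 0] ∘ [1, -3, 0] ∘ [2, 3, 3] and rank(T) ≤ 1.
These bounds meet, so rank(T) = 1.
Check entry T[0,2,0] = 0: (3)·(0)·(2) = 0.

rank(T) = 1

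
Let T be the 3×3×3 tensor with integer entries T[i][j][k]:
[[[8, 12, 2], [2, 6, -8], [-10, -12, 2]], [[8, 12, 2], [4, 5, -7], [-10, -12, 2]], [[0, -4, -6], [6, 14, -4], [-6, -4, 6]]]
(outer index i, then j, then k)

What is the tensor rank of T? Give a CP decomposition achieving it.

rank(T) = 3

Lower bound: in the mode-1 unfolding of T (rows indexed by i, columns by (j,k)) the 3×3 minor on rows i ∈ {0, 1, 2}, columns (j,k) ∈ {(0,0), (0,1), (1,0)} is det [[8, 12, 2], [8, 12, 4], [0, -4, 6]] = 64 ≠ 0, so that unfolding has rank ≥ 3 and hence rank(T) ≥ 3 (CP rank is at least every unfolding rank, though it can be larger).
Upper bound: T is a sum of 3 rank-1 terms, T = [1, 1, -1] ⊗ [2, -1, -1] ⊗ [2, 4, 2] + [1, 1, 1] ⊗ [1, 2, -2] ⊗ [4, 4, -2] + [2, 1, 2] ⊗ [0, 1, 0] ⊗ [-2, 1, -1] (written with every a and b primitive with positive leading entry and the scale carried by c; CP decompositions are not unique, and this one is verified by expanding entrywise), so rank(T) ≤ 3.
These bounds meet, so rank(T) = 3.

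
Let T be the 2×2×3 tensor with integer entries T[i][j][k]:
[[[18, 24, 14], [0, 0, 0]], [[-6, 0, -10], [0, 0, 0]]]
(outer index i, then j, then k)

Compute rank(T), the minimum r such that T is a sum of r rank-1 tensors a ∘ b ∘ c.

2

Lower bound: the mode-3 unfolding of T (rows indexed by k, columns by (i,j) = (0,0), (0,1), (1,0), (1,1)) is [[18, 0, -6, 0], [24, 0, 0, 0], [14, 0, -10, 0]].
There the 2×2 minor on rows k ∈ {0, 1}, columns (i,j) ∈ {(0,0), (1,0)} is det [[18, -6], [24, 0]] = 144 ≠ 0, so this unfolding has rank ≥ 2; CP rank is at least every unfolding rank, so rank(T) ≥ 2. (Unfolding ranks only ever bound the CP rank from below — rank(T) can be strictly larger than all of them — so the matching upper bound has to come from an explicit 2-term decomposition.)
Upper bound — finding two terms. Every mode-2 slice of T is a multiple of one matrix: T[:,j,:] = b[j]·M with b = (1, 0) and M = [[18, 24, 14], [-6, 0, -10]] (rows indexed by i, columns by k). So it suffices to write M as a sum of two rank-1 matrices.
Splitting M by its rows (i = 0, 1), M = (1, 0)(18, 24, 14)ᵀ + (0, 1)(-6, 0, -10)ᵀ.
Hence T = (1, 0) ∘ (1, 0) ∘ (18, 24, 14) + (0, 1) ∘ (1, 0) ∘ (-6, 0, -10), so rank(T) ≤ 2.
These bounds meet, so rank(T) = 2.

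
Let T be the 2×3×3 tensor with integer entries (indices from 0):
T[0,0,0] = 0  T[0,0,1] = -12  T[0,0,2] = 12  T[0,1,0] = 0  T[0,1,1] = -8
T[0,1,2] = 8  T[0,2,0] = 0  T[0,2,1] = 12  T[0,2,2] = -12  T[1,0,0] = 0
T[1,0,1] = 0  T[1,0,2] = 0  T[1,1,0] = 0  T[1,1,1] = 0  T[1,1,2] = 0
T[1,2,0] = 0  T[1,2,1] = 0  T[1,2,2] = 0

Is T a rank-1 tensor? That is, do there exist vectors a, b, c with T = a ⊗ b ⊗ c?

If T = a ⊗ b ⊗ c then every fibre of T is a multiple of the corresponding factor, so read the factors off the fibres through the nonzero entry T[0,0,1] = -12.
The mode-1 fibre T[:,0,1] = [-12, 0] gives a = [1, 0] (primitive direction); the mode-2 fibre T[0,:,1] = [-12, -8, 12] gives b = [3, 2, -3]; then c[k] = T[0,0,k] / (a[0]·b[0]) = [0, -12, 12] / 3 = [0, -4, 4].
Expanding [1, 0] ⊗ [3, 2, -3] ⊗ [0, -4, 4] reproduces all 18 entries of T, so T = [1, 0] ⊗ [3, 2, -3] ⊗ [0, -4, 4] and rank(T) ≤ 1.
Equivalently every frontal slice T[:,:,k] is c[k] times the rank-1 matrix [1, 0] ⊗ [3, 2, -3]. So T has rank 1 (it is nonzero).

Yes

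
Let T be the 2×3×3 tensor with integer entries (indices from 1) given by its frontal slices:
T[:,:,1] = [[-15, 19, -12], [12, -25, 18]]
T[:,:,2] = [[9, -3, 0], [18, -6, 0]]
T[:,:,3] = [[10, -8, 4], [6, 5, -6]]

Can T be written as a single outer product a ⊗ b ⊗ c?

The mode-1 unfolding of T (rows indexed by i, columns by (j,k) = (1,1), (1,2), (1,3), (2,1), (2,2), (2,3), (3,1), (3,2), (3,3)) is [[-15, 9, 10, 19, -3, -8, -12, 0, 4], [12, 18, 6, -25, -6, 5, 18, 0, -6]].
There the 2×2 minor on rows i ∈ {1, 2}, columns (j,k) ∈ {(1,1), (1,2)} is det [[-15, 9], [12, 18]] = -378 ≠ 0, so this unfolding has rank ≥ 2; CP rank is at least every unfolding rank, so rank(T) ≥ 2.
In particular rank(T) ≥ 2 > 1, so T is not rank-1.

No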